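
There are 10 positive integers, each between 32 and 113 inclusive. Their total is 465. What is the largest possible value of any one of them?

Maximizing one value means minimizing the remaining 9.
The other 9 contribute at least 9 × 32 = 288, leaving at most 465 − 288 = 177.
But each integer is capped at 113, so the maximum is 113.
Achievable: one at 113 and the other 9 totalling 352, which fits since 9 × 32 ≤ 352 ≤ 9 × 113.

113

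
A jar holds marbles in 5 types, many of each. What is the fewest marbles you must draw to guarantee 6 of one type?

You could draw 5 of every type without reaching 6 of any — 25 in all.
One more forces 6 of some type, so 25 + 1 = 26.

26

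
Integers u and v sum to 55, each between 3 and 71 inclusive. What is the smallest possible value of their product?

156

uv = u(55 − u) is concave in u, so over [3, 52] it is minimized at an endpoint.
At the endpoint u = 3, v = 55 − 3 = 52, so uv = 3 × 52 = 156.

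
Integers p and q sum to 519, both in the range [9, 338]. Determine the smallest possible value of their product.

61178

pq = p(519 − p) is concave in p, so over [181, 338] it is minimized at an endpoint.
The extreme feasible split is p = 181, q = 338, giving pq = 61178.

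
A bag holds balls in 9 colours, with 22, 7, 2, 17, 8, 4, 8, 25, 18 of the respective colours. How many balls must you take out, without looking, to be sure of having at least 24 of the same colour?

110

In the worst case you take as many as possible of each colour without reaching 24: 22 + 7 + 2 + 17 + 8 + 4 + 8 + 23 + 18 = 109.
The next one must give 24 of some colour, so 109 + 1 = 110.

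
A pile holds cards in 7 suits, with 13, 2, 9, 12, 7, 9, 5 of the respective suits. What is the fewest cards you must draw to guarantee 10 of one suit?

51

In the worst case you take as many as possible of each suit without reaching 10: 9 + 2 + 9 + 9 + 7 + 9 + 5 = 50.
The next one must give 10 of some suit, so 50 + 1 = 51.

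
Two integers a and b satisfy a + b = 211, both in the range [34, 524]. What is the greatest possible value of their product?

For a fixed sum, the product ab is largest when a and b are as close as possible.
Taking a = 105 and b = 106 (both in [34, 524]) gives ab = 11130.

11130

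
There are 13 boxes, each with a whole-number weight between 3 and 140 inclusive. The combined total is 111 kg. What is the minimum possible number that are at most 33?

11

Let j be the number exceeding 33. Then the total is ≥ 34·j + 3·(13 − j) = 39 + 31j.
So 31j ≤ 72 and j ≤ 2; hence at least 13 − 2 = 11 are ≤ 33.
Exactly 11 works: 11 values at 3 and 2 at 34 total 101; raise one of the low values by 10 (still ≤ 33) to hit 111.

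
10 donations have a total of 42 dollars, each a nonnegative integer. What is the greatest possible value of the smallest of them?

The average is 42/10 < 5, so some value is ≤ 4.
Taking 8 copies of 4 and 2 copies of 5 gives exactly 42, so 4 is attained.

4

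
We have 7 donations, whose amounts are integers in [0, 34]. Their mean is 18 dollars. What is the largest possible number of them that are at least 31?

The total is 7 × 18 = 126.
With k values at 31 or above and the rest at least 0, the sum is at least 0 + 31k.
Since the sum is 126, we need 31k ≤ 126, i.e. k ≤ 4.
k = 4 is achieved by 4 values at 31 and 3 at 0, total 124; add 2 to one value (staying below 31) to reach 126.

4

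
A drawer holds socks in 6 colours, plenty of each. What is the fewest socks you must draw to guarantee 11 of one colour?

61

In the worst case you draw 10 of each of the 6 colours: 6 × 10 = 60.
One more forces 11 of some colour, so 60 + 1 = 61.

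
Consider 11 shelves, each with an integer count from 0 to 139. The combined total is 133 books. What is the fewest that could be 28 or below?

7

Each value above 28 is at least 29, contributing at least 29 − 0 = 29 above the floor 0.
The sum exceeds the floor total 0 by 133, so at most ⌊133/29⌋ = 4 exceed 28, and at least 7 are ≤ 28.
Exactly 7 works: 7 values at 0 and 4 at 29 total 116; raise one of the low values by 17 (still ≤ 28) to hit 133.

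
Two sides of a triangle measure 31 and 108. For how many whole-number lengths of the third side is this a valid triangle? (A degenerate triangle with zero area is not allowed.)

The triangle inequality gives |31 − 108| < c < 31 + 108, i.e. 77 < c < 139.
So c can be any integer from 78 to 138: 61 values.

61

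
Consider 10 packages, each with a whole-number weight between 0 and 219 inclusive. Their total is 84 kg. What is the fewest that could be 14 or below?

5

Let j be the number exceeding 14. Then the total is ≥ 15·j + 0·(10 − j) = 0 + 15j.
So 15j ≤ 84 and j ≤ 5; hence at least 10 − 5 = 5 are ≤ 14.
Exactly 5 works: 5 values at 0 and 5 at 15 total 75; raise one of the low values by 9 (still ≤ 14) to hit 84.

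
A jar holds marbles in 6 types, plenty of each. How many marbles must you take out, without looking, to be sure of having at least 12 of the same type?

67

You could draw 11 of every type without reaching 12 of any — 66 in all.
One more forces 12 of some type, so 66 + 1 = 67.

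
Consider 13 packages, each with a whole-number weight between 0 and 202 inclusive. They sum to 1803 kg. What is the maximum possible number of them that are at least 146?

With k values at 146 or above and the rest at least 0, the sum is at least 0 + 146k.
Since the sum is 1803, we need 146k ≤ 1803, i.e. k ≤ 12.
k = 12 is achieved by 12 values at 146 and 1 at 0, total 1752; add 51 to one value (staying below 146) to reach 1803.

12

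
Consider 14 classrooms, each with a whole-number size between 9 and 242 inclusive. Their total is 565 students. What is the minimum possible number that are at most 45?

Each value above 45 is at least 46, contributing at least 46 − 9 = 37 above the floor 9.
The sum exceeds the floor total 126 by 439, so at most ⌊439/37⌋ = 11 exceed 45, and at least 3 are ≤ 45.
Exactly 3 works: 3 values at 9 and 11 at 46 total 533; raise one of the low values by 32 (still ≤ 45) to hit 565.

3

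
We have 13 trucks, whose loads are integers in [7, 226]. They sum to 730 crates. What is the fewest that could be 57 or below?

Let j be the number exceeding 57. Then the total is ≥ 58·j + 7·(13 − j) = 91 + 51j.
So 51j ≤ 639 and j ≤ 12; hence at least 13 − 12 = 1 are ≤ 57.
Exactly 1 works: 1 value at 7 and 12 at 58 total 703; raise one of the low values by 27 (still ≤ 57) to hit 730.

1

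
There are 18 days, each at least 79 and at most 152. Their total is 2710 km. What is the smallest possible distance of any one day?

Minimizing one value means maximizing the remaining 17.
The other 17 contribute at most 17 × 152 = 2584, leaving at least 2710 − 2584 = 126.
Since 126 ≥ 79, this is achievable: one at 126 and 17 at 152.

126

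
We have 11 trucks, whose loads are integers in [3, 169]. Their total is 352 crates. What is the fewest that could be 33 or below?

1

Each value above 33 is at least 34, contributing at least 34 − 3 = 31 above the floor 3.
The sum exceeds the floor total 33 by 319, so at most ⌊319/31⌋ = 10 exceed 33, and at least 1 are ≤ 33.
Exactly 1 works: 1 value at 3 and 10 at 34 total 343; raise one of the low values by 9 (still ≤ 33) to hit 352.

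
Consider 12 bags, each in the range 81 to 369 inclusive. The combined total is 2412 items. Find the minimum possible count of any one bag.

To make one bag as small as possible, make the other 11 as large as possible.
The other 11 can take up 11 × 369 = 4059 ≥ 2412 − 81, so one bag can sit at its floor of 81.
Achievable: one at 81 and the other 11 totalling 2331, which fits since 11 × 81 ≤ 2331 ≤ 11 × 369.

81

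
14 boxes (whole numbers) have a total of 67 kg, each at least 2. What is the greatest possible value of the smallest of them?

4

The 14 values sum to 67, so their minimum is at most ⌊67/14⌋ = 4.
Equality holds with 3 values of 4 and 11 values of 5.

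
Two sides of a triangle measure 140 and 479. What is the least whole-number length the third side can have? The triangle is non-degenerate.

The third side must exceed |140 − 479| = 339.
The smallest integer above 339 is 340.

340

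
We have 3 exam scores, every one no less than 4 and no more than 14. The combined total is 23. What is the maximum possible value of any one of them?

To make one score as large as possible, make the other 2 as small as possible.
The other 2 contribute at least 2 × 4 = 8, leaving at most 23 − 8 = 15.
But each score is capped at 14, so the maximum is 14.
Achievable: one at 14 and the other 2 totalling 9, which fits since 2 × 4 ≤ 9 ≤ 2 × 14.

14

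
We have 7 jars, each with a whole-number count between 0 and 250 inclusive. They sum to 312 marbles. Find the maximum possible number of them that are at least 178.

1

If k of the values are ≥ 178, the total is ≥ 178k + 0(7 − k).
Setting 178k + 0(7 − k) ≤ 312 gives 178k ≤ 312, so k ≤ 1.
k = 1 is achieved by 1 value at 178 and 6 at 0, total 178; add 134 to one value (staying below 178) to reach 312.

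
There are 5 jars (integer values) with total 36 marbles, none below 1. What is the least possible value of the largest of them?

8

Some value must be at least ⌈36/5⌉ = 8, since 5 × 7 = 35 < 36.
Achievable: 1 of them at 8 and 4 at 7 total 36.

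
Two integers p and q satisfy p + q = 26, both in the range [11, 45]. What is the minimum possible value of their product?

165

For a fixed sum, pq is smallest when p and q are as far apart as possible.
At the endpoint p = 11, q = 26 − 11 = 15, so pq = 11 × 15 = 165.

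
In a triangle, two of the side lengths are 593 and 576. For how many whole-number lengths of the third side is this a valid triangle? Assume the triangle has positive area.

The triangle inequality gives |593 − 576| < c < 593 + 576, i.e. 17 < c < 1169.
So c can be any integer from 18 to 1168: 1151 values.

1151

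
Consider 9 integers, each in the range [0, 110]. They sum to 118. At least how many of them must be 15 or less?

Let j be the number exceeding 15. Then the total is ≥ 16·j + 0·(9 − j) = 0 + 16j.
So 16j ≤ 118 and j ≤ 7; hence at least 9 − 7 = 2 are ≤ 15.
Exactly 2 works: 2 values at 0 and 7 at 16 total 112; raise one of the low values by 6 (still ≤ 15) to hit 118.

2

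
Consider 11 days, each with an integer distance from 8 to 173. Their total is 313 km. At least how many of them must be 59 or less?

Let j be the number exceeding 59. Then the total is ≥ 60·j + 8·(11 − j) = 88 + 52j.
So 52j ≤ 225 and j ≤ 4; hence at least 11 − 4 = 7 are ≤ 59.
Exactly 7 works: 7 values at 8 and 4 at 60 total 296; raise one of the low values by 17 (still ≤ 59) to hit 313.

7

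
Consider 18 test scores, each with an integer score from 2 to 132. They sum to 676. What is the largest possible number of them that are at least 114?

If k of the values are ≥ 114, the total is ≥ 114k + 2(18 − k).
Setting 114k + 2(18 − k) ≤ 676 gives 112k ≤ 640, so k ≤ 5.
k = 5 is achieved by 5 values at 114 and 13 at 2, total 596; add 80 to one value (staying below 114) to reach 676.

5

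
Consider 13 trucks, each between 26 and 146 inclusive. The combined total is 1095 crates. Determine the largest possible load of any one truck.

Maximizing one value means minimizing the remaining 12.
The other 12 contribute at least 12 × 26 = 312, leaving at most 1095 − 312 = 783.
But each truck is capped at 146, so the maximum is 146.
Achievable: one at 146 and the other 12 totalling 949, which fits since 12 × 26 ≤ 949 ≤ 12 × 146.

146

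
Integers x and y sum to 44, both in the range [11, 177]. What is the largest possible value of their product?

For a fixed sum, the product xy is largest when x and y are as close as possible.
Taking x = 22 and y = 22 (both in [11, 177]) gives xy = 484.

484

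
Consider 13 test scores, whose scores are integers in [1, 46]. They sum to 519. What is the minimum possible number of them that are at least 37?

6

If only k of them are at least 37, the other 13 − k are at most 36, so the total is at most k·46 + (13 − k)·36.
This must reach 519, so k·46 + (13 − k)·36 ≥ 519, giving k ≥ 6.
Exactly 6 works: 6 values at 46 and 7 at 36 total 528; lower one of the high values by 9 (still ≥ 37) to hit 519.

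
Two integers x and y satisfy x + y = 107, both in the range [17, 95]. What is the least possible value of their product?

For a fixed sum, xy is smallest when x and y are as far apart as possible.
The extreme feasible split is x = 17, y = 90, giving xy = 1530.

1530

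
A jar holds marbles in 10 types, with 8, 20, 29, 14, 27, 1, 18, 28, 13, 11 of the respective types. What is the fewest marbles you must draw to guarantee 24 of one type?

155

In the worst case you take as many as possible of each type without reaching 24: 8 + 20 + 23 + 14 + 23 + 1 + 18 + 23 + 13 + 11 = 154.
The next one must give 24 of some type, so 154 + 1 = 155.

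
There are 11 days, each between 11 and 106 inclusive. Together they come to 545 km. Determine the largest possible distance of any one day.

106

Maximizing one value means minimizing the remaining 10.
The other 10 contribute at least 10 × 11 = 110, leaving at most 545 − 110 = 435.
But each day is capped at 106, so the maximum is 106.
Achievable: one at 106 and the other 10 totalling 439, which fits since 10 × 11 ≤ 439 ≤ 10 × 106.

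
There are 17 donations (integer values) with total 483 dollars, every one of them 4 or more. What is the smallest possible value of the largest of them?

29

Some value must be at least ⌈483/17⌉ = 29, since 17 × 28 = 476 < 483.
Equality holds with 7 values of 29 and 10 values of 28.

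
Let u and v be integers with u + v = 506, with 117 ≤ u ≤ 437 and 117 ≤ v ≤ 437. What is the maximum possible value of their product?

uv = u(506 − u) is maximized when u is as near 506/2 as the bounds allow.
Taking u = 253 and v = 253 (both in [117, 437]) gives uv = 64009.

64009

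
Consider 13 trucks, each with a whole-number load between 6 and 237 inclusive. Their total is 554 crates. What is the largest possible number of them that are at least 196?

With k values at 196 or above and the rest at least 6, the sum is at least 78 + 190k.
Since the sum is 554, we need 190k ≤ 476, i.e. k ≤ 2.
k = 2 is achieved by 2 values at 196 and 11 at 6, total 458; add 96 to one value (staying below 196) to reach 554.

2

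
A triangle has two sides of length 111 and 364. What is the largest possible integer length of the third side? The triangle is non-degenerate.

474

The third side must be less than 111 + 364 = 475.
The largest integer below 475 is 474.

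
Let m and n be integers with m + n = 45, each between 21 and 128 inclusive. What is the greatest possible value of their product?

mn = m(45 − m) is maximized when m is as near 45/2 as the bounds allow.
Taking m = 22 and n = 23 (both in [21, 128]) gives mn = 506.

506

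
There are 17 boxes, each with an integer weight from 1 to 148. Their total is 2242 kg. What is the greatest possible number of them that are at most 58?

Suppose k of them are at most 58. Those contribute at most 58 each and the rest at most 148 each.
So the total is at most 58k + 148(17 − k) = 2516 − 90k. This must still be ≥ 2242, so k ≤ 3.
k = 3 is achieved by 3 values at 58 and 14 at 148, total 2246; lower one of the 148's by 4 (still > 58) to reach 2242.

3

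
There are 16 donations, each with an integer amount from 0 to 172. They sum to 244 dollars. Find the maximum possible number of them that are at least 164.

1

With k values at 164 or above and the rest at least 0, the sum is at least 0 + 164k.
Since the sum is 244, we need 164k ≤ 244, i.e. k ≤ 1.
k = 1 is achieved by 1 value at 164 and 15 at 0, total 164; add 80 to one value (staying below 164) to reach 244.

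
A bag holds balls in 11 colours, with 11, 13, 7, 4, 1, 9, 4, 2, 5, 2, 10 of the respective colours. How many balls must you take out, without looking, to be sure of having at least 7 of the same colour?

In the worst case you take as many as possible of each colour without reaching 7: 6 + 6 + 6 + 4 + 1 + 6 + 4 + 2 + 5 + 2 + 6 = 48.
The next one must give 7 of some colour, so 48 + 1 = 49.

49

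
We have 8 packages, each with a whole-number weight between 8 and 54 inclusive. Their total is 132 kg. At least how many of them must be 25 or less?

Let j be the number exceeding 25. Then the total is ≥ 26·j + 8·(8 − j) = 64 + 18j.
So 18j ≤ 68 and j ≤ 3; hence at least 8 − 3 = 5 are ≤ 25.
Exactly 5 works: 5 values at 8 and 3 at 26 total 118; raise one of the low values by 14 (still ≤ 25) to hit 132.

5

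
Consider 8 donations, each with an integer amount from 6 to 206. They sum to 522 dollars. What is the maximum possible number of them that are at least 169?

2

With k values at 169 or above and the rest at least 6, the sum is at least 48 + 163k.
Since the sum is 522, we need 163k ≤ 474, i.e. k ≤ 2.
k = 2 is achieved by 2 values at 169 and 6 at 6, total 374; add 148 to one value (staying below 169) to reach 522.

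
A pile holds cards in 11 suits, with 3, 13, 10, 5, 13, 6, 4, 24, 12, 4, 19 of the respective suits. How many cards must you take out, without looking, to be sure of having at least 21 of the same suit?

In the worst case you take as many as possible of each suit without reaching 21: 3 + 13 + 10 + 5 + 13 + 6 + 4 + 20 + 12 + 4 + 19 = 109.
The next one must give 21 of some suit, so 109 + 1 = 110.

110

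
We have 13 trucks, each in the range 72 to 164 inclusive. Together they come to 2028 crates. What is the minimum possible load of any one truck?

72

To make one truck as small as possible, make the other 12 as large as possible.
The other 12 can take up 12 × 164 = 1968 ≥ 2028 − 72, so one truck can sit at its floor of 72.
Achievable: one at 72 and the other 12 totalling 1956, which fits since 12 × 72 ≤ 1956 ≤ 12 × 164.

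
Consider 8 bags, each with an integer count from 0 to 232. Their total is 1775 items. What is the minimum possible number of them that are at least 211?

5

Each value short of 211 is at most 210, costing at least 232 − 210 = 22 against the maximum total of 1856.
We can afford to lose at most 1856 − 1775 = 81, so at most ⌊81/22⌋ = 3 fall short, and at least 5 are ≥ 211.
Exactly 5 works: 5 values at 232 and 3 at 210 total 1790; lower one of the high values by 15 (still ≥ 211) to hit 1775.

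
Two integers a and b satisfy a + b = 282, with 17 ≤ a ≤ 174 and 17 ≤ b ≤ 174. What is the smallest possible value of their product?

18792

For a fixed sum, ab is smallest when a and b are as far apart as possible.
At the endpoint a = 108, b = 282 − 108 = 174, so ab = 108 × 174 = 18792.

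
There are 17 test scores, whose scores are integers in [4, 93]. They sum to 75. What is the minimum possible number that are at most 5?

14

If only k of them are at most 5, the other 17 − k are at least 6, so the total is at least (17 − k)·6 + k·4.
This is ≤ 75, so (17 − k)·6 + 4k ≤ 75, which gives k ≥ 14.
Exactly 14 works: 14 values at 4 and 3 at 6 total 74; raise one of the low values by 1 (still ≤ 5) to hit 75.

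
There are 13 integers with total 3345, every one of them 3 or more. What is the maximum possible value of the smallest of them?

257

The average is 3345/13 < 258, so some value is ≤ 257.
Achievable: 9 of them at 257 and 4 at 258 total 3345.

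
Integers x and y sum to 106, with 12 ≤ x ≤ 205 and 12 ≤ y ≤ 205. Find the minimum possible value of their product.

1128

Since x + y is fixed, pushing one of them to its bound minimizes the product.
The extreme feasible split is x = 12, y = 94, giving xy = 1128.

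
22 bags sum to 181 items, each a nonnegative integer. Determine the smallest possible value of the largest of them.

9

The average is 181/22 > 8, so not all 22 can be 8 or less; the largest is ≥ 9.
Achievable: 5 of them at 9 and 17 at 8 total 181.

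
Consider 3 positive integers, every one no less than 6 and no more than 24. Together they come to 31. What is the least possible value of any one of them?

6

To make one integer as small as possible, make the other 2 as large as possible.
The other 2 can take up 2 × 24 = 48 ≥ 31 − 6, so one integer can sit at its floor of 6.
Achievable: one at 6 and the other 2 totalling 25, which fits since 2 × 6 ≤ 25 ≤ 2 × 24.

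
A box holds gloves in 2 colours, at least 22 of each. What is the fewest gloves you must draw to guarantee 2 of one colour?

3

You could draw 1 of every colour without reaching 2 of any — 2 in all.
One more forces 2 of some colour, so 2 + 1 = 3.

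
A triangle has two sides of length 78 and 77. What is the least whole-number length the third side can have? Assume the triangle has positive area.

2

The third side must exceed |78 − 77| = 1.
The smallest integer above 1 is 2.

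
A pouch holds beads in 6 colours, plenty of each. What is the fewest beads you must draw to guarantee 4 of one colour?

19

In the worst case you draw 3 of each of the 6 colours: 6 × 3 = 18.
One more forces 4 of some colour, so 18 + 1 = 19.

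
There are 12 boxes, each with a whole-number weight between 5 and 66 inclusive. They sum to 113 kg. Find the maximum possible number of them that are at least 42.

1

Suppose k of them are at least 42. Those contribute at least 42 each and the other 12 − k at least 5 each.
So the total is at least 42k + 5(12 − k) = 60 + 37k. This must be ≤ 113, giving k ≤ 1.
k = 1 is achieved by 1 value at 42 and 11 at 5, total 97; add 16 to one value (staying below 42) to reach 113.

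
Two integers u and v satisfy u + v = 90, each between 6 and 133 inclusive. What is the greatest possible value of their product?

2025

For a fixed sum, the product uv is largest when u and v are as close as possible.
Taking u = 45 and v = 45 (both in [6, 133]) gives uv = 2025.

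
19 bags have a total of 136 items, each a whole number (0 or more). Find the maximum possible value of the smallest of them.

The 19 values sum to 136, so their minimum is at most ⌊136/19⌋ = 7.
Equality holds with 16 values of 7 and 3 values of 8.

7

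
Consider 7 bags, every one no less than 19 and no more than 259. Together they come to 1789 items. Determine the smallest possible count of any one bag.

To make one bag as small as possible, make the other 6 as large as possible.
The other 6 contribute at most 6 × 259 = 1554, leaving at least 1789 − 1554 = 235.
Since 235 ≥ 19, this is achievable: one at 235 and 6 at 259.

235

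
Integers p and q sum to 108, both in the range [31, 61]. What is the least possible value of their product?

Since p + q is fixed, pushing one of them to its bound minimizes the product.
At the endpoint p = 47, q = 108 − 47 = 61, so pq = 47 × 61 = 2867.

2867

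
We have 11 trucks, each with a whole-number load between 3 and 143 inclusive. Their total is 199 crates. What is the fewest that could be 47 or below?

8

If only k of them are at most 47, the other 11 − k are at least 48, so the total is at least (11 − k)·48 + k·3.
This is ≤ 199, so (11 − k)·48 + 3k ≤ 199, which gives k ≥ 8.
Exactly 8 works: 8 values at 3 and 3 at 48 total 168; raise one of the low values by 31 (still ≤ 47) to hit 199.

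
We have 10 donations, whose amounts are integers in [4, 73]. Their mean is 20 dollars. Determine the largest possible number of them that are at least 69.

The total is 10 × 20 = 200.
With k values at 69 or above and the rest at least 4, the sum is at least 40 + 65k.
Since the sum is 200, we need 65k ≤ 160, i.e. k ≤ 2.
k = 2 is achieved by 2 values at 69 and 8 at 4, total 170; add 30 to one value (staying below 69) to reach 200.

2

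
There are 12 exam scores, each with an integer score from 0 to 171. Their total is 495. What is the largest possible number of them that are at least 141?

3

With k values at 141 or above and the rest at least 0, the sum is at least 0 + 141k.
Since the sum is 495, we need 141k ≤ 495, i.e. k ≤ 3.
k = 3 is achieved by 3 values at 141 and 9 at 0, total 423; add 72 to one value (staying below 141) to reach 495.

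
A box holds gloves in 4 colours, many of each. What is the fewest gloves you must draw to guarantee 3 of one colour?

You could draw 2 of every colour without reaching 3 of any — 8 in all.
One more forces 3 of some colour, so 8 + 1 = 9.

9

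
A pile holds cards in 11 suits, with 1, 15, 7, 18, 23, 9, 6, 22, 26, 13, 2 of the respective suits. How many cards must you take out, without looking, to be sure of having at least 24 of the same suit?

In the worst case you take as many as possible of each suit without reaching 24: 1 + 15 + 7 + 18 + 23 + 9 + 6 + 22 + 23 + 13 + 2 = 139.
The next one must give 24 of some suit, so 139 + 1 = 140.

140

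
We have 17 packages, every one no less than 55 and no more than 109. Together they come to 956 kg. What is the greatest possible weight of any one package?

76

To make one package as large as possible, make the other 16 as small as possible.
The other 16 contribute at least 16 × 55 = 880, leaving at most 956 − 880 = 76.
Since 76 ≤ 109, this is achievable: one at 76 and 16 at 55.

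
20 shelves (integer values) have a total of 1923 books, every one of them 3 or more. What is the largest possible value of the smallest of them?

96

The average is 1923/20 < 97, so some value is ≤ 96.
Taking 17 copies of 96 and 3 copies of 97 gives exactly 1923, so 96 is attained.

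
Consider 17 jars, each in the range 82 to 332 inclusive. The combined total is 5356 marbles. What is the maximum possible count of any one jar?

332

Maximizing one value means minimizing the remaining 16.
The other 16 contribute at least 16 × 82 = 1312, leaving at most 5356 − 1312 = 4044.
But each jar is capped at 332, so the maximum is 332.
Achievable: one at 332 and the other 16 totalling 5024, which fits since 16 × 82 ≤ 5024 ≤ 16 × 332.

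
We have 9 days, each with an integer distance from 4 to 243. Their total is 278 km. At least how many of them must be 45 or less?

4

Each value above 45 is at least 46, contributing at least 46 − 4 = 42 above the floor 4.
The sum exceeds the floor total 36 by 242, so at most ⌊242/42⌋ = 5 exceed 45, and at least 4 are ≤ 45.
Exactly 4 works: 4 values at 4 and 5 at 46 total 246; raise one of the low values by 32 (still ≤ 45) to hit 278.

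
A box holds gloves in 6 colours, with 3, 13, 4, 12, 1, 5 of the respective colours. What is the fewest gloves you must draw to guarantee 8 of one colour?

In the worst case you take as many as possible of each colour without reaching 8: 3 + 7 + 4 + 7 + 1 + 5 = 27.
The next one must give 8 of some colour, so 27 + 1 = 28.

28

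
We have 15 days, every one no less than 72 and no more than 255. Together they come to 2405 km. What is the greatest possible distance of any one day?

255

Maximizing one value means minimizing the remaining 14.
The other 14 contribute at least 14 × 72 = 1008, leaving at most 2405 − 1008 = 1397.
But each day is capped at 255, so the maximum is 255.
Achievable: one at 255 and the other 14 totalling 2150, which fits since 14 × 72 ≤ 2150 ≤ 14 × 255.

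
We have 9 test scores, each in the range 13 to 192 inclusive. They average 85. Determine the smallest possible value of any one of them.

To make one score as small as possible, make the other 8 as large as possible.
The total is 9 × 85 = 765.
The other 8 can take up 8 × 192 = 1536 ≥ 765 − 13, so one score can sit at its floor of 13.
Achievable: one at 13 and the other 8 totalling 752, which fits since 8 × 13 ≤ 752 ≤ 8 × 192.

13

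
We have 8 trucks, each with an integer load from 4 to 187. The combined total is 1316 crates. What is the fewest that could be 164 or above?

1

If only k of them are at least 164, the other 8 − k are at most 163, so the total is at most k·187 + (8 − k)·163.
This must reach 1316, so k·187 + (8 − k)·163 ≥ 1316, giving k ≥ 1.
Exactly 1 works: 1 value at 187 and 7 at 163 total 1328; lower one of the high values by 12 (still ≥ 164) to hit 1316.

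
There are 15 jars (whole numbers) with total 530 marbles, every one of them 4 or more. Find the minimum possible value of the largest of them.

36

Some value must be at least ⌈530/15⌉ = 36, since 15 × 35 = 525 < 530.
Equality holds with 5 values of 36 and 10 values of 35.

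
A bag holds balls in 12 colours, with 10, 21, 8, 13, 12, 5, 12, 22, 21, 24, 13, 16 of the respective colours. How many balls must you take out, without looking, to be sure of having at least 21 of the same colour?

170

In the worst case you take as many as possible of each colour without reaching 21: 10 + 20 + 8 + 13 + 12 + 5 + 12 + 20 + 20 + 20 + 13 + 16 = 169.
The next one must give 21 of some colour, so 169 + 1 = 170.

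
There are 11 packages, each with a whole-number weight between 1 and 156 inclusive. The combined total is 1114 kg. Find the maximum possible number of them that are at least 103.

With k values at 103 or above and the rest at least 1, the sum is at least 11 + 102k.
Since the sum is 1114, we need 102k ≤ 1103, i.e. k ≤ 10.
k = 10 is achieved by 10 values at 103 and 1 at 1, total 1031; add 83 to one value (staying below 103) to reach 1114.

10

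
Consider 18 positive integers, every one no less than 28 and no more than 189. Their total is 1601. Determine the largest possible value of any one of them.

189

To make one integer as large as possible, make the other 17 as small as possible.
The other 17 contribute at least 17 × 28 = 476, leaving at most 1601 − 476 = 1125.
But each integer is capped at 189, so the maximum is 189.
Achievable: one at 189 and the other 17 totalling 1412, which fits since 17 × 28 ≤ 1412 ≤ 17 × 189.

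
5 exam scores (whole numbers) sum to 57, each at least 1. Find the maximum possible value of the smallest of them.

If every one of the 5 were at least 12, the total would be at least 5 × 12 = 60 > 57.
Taking 3 copies of 11 and 2 copies of 12 gives exactly 57, so 11 is attained.

11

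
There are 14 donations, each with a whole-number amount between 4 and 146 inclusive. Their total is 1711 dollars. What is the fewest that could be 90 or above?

9

Each value short of 90 is at most 89, costing at least 146 − 89 = 57 against the maximum total of 2044.
We can afford to lose at most 2044 − 1711 = 333, so at most ⌊333/57⌋ = 5 fall short, and at least 9 are ≥ 90.
Exactly 9 works: 9 values at 146 and 5 at 89 total 1759; lower one of the high values by 48 (still ≥ 90) to hit 1711.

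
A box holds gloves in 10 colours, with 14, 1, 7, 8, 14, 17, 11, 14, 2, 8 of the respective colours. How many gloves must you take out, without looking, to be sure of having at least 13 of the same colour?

86

In the worst case you take as many as possible of each colour without reaching 13: 12 + 1 + 7 + 8 + 12 + 12 + 11 + 12 + 2 + 8 = 85.
The next one must give 13 of some colour, so 85 + 1 = 86.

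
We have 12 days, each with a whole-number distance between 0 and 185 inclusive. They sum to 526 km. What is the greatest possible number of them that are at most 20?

Each value at 20 or below falls at least 185 − 20 = 165 short of the ceiling 185.
The ceiling total is 12 × 185 = 2220, and we need 526, so at most ⌊(2220 − 526)/165⌋ = 10 can be that low.
k = 10 is achieved by 10 values at 20 and 2 at 185, total 570; lower one of the 185's by 44 (still > 20) to reach 526.

10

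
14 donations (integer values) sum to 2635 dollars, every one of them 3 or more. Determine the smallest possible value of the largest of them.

189

If every one of the 14 were at most 188, the total would be at most 14 × 188 = 2632 < 2635.
Equality holds with 3 values of 189 and 11 values of 188.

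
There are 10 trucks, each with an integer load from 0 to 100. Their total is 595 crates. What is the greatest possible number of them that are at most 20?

Each value at 20 or below falls at least 100 − 20 = 80 short of the ceiling 100.
The ceiling total is 10 × 100 = 1000, and we need 595, so at most ⌊(1000 − 595)/80⌋ = 5 can be that low.
k = 5 is achieved by 5 values at 20 and 5 at 100, total 600; lower one of the 100's by 5 (still > 20) to reach 595.

5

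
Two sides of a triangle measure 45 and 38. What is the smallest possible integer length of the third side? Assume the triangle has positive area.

The third side must exceed |45 − 38| = 7.
The smallest integer above 7 is 8.

8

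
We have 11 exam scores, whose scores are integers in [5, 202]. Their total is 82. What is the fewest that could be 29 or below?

10

Let j be the number exceeding 29. Then the total is ≥ 30·j + 5·(11 − j) = 55 + 25j.
So 25j ≤ 27 and j ≤ 1; hence at least 11 − 1 = 10 are ≤ 29.
Exactly 10 works: 10 values at 5 and 1 at 30 total 80; raise one of the low values by 2 (still ≤ 29) to hit 82.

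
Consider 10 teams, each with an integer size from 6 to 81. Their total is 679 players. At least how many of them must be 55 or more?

6

If only k of them are at least 55, the other 10 − k are at most 54, so the total is at most k·81 + (10 − k)·54.
This must reach 679, so k·81 + (10 − k)·54 ≥ 679, giving k ≥ 6.
Exactly 6 works: 6 values at 81 and 4 at 54 total 702; lower one of the high values by 23 (still ≥ 55) to hit 679.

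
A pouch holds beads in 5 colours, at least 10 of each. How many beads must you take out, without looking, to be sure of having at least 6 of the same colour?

26

In the worst case you draw 5 of each of the 5 colours: 5 × 5 = 25.
One more forces 6 of some colour, so 25 + 1 = 26.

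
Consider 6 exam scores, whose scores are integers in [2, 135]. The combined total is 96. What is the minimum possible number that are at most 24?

Let j be the number exceeding 24. Then the total is ≥ 25·j + 2·(6 − j) = 12 + 23j.
So 23j ≤ 84 and j ≤ 3; hence at least 6 − 3 = 3 are ≤ 24.
Exactly 3 works: 3 values at 2 and 3 at 25 total 81; raise one of the low values by 15 (still ≤ 24) to hit 96.

3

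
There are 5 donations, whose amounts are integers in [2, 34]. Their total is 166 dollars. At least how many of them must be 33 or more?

Each value short of 33 is at most 32, costing at least 34 − 32 = 2 against the maximum total of 170.
We can afford to lose at most 170 − 166 = 4, so at most ⌊4/2⌋ = 2 fall short, and at least 3 are ≥ 33.
Exactly 3 works: 3 values at 34 and 2 at 32 total 166.

3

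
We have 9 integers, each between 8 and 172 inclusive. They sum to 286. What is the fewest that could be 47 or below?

Each value above 47 is at least 48, contributing at least 48 − 8 = 40 above the floor 8.
The sum exceeds the floor total 72 by 214, so at most ⌊214/40⌋ = 5 exceed 47, and at least 4 are ≤ 47.
Exactly 4 works: 4 values at 8 and 5 at 48 total 272; raise one of the low values by 14 (still ≤ 47) to hit 286.

4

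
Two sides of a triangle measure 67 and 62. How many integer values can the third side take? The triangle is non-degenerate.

The triangle inequality gives |67 − 62| < c < 67 + 62, i.e. 5 < c < 129.
So c can be any integer from 6 to 128: 123 values.

123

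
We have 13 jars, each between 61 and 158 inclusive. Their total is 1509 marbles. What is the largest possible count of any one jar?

To make one jar as large as possible, make the other 12 as small as possible.
The other 12 contribute at least 12 × 61 = 732, leaving at most 1509 − 732 = 777.
But each jar is capped at 158, so the maximum is 158.
Achievable: one at 158 and the other 12 totalling 1351, which fits since 12 × 61 ≤ 1351 ≤ 12 × 158.

158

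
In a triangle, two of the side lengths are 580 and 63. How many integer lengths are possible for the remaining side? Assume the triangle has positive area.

The triangle inequality gives |580 − 63| < c < 580 + 63, i.e. 517 < c < 643.
So c can be any integer from 518 to 642: 125 values.

125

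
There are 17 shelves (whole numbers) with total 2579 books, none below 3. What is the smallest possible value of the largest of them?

152

If every one of the 17 were at most 151, the total would be at most 17 × 151 = 2567 < 2579.
Taking 5 copies of 151 and 12 copies of 152 gives exactly 2579, so 152 is attained.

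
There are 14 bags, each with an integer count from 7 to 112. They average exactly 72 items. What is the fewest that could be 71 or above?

The total is 14 × 72 = 1008.
Suppose at most 14 − j of them reach 71; then j values are ≤ 70 and the rest ≤ 112.
The total is then ≤ 70·j + 112·(14 − j) = 1568 − 42j. For this to be ≥ 1008 we need j ≤ 13, so at least 14 − 13 = 1 must reach 71.
Exactly 1 works: 1 value at 112 and 13 at 70 total 1022; lower one of the high values by 14 (still ≥ 71) to hit 1008.

1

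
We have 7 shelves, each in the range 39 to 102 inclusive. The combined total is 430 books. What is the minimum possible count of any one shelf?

To make one shelf as small as possible, make the other 6 as large as possible.
The other 6 can take up 6 × 102 = 612 ≥ 430 − 39, so one shelf can sit at its floor of 39.
Achievable: one at 39 and the other 6 totalling 391, which fits since 6 × 39 ≤ 391 ≤ 6 × 102.

39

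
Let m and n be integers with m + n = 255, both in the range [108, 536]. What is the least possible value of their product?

15876

mn = m(255 − m) is concave in m, so over [108, 147] it is minimized at an endpoint.
At the endpoint m = 108, n = 255 − 108 = 147, so mn = 108 × 147 = 15876.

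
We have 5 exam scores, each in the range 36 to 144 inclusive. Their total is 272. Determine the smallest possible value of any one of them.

To make one score as small as possible, make the other 4 as large as possible.
The other 4 can take up 4 × 144 = 576 ≥ 272 − 36, so one score can sit at its floor of 36.
Achievable: one at 36 and the other 4 totalling 236, which fits since 4 × 36 ≤ 236 ≤ 4 × 144.

36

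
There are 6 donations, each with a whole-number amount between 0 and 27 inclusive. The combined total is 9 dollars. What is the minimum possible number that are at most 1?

2

Each value above 1 is at least 2, contributing at least 2 − 0 = 2 above the floor 0.
The sum exceeds the floor total 0 by 9, so at most ⌊9/2⌋ = 4 exceed 1, and at least 2 are ≤ 1.
Exactly 2 works: 2 values at 0 and 4 at 2 total 8; raise one of the low values by 1 (still ≤ 1) to hit 9.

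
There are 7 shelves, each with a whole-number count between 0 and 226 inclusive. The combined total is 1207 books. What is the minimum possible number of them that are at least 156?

2

Each value short of 156 is at most 155, costing at least 226 − 155 = 71 against the maximum total of 1582.
We can afford to lose at most 1582 − 1207 = 375, so at most ⌊375/71⌋ = 5 fall short, and at least 2 are ≥ 156.
Exactly 2 works: 2 values at 226 and 5 at 155 total 1227; lower one of the high values by 20 (still ≥ 156) to hit 1207.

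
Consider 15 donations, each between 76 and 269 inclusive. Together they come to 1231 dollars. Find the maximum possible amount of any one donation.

To make one donation as large as possible, make the other 14 as small as possible.
The other 14 contribute at least 14 × 76 = 1064, leaving at most 1231 − 1064 = 167.
Since 167 ≤ 269, this is achievable: one at 167 and 14 at 76.

167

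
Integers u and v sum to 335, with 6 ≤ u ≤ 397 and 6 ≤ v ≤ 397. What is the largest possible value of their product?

28056

For a fixed sum, the product uv is largest when u and v are as close as possible.
Taking u = 167 and v = 168 (both in [6, 397]) gives uv = 28056.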